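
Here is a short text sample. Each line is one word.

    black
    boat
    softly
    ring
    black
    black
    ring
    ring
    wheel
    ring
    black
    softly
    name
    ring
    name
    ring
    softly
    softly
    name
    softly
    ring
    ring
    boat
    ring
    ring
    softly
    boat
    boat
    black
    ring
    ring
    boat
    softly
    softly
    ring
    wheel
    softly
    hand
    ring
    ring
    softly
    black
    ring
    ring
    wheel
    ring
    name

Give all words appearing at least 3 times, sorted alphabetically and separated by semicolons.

Unigram counts meeting the condition (at least 3 times):
  black: 6
  boat: 5
  name: 4
  ring: 18
  softly: 10
  wheel: 3

black; boat; name; ring; softly; wheel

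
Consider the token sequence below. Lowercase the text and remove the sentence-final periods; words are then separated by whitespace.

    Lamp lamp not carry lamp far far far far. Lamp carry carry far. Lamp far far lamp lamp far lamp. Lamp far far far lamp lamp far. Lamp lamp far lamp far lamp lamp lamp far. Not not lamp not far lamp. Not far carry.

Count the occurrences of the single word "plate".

Scanning the 45 tokens for "plate":
  (none found)

0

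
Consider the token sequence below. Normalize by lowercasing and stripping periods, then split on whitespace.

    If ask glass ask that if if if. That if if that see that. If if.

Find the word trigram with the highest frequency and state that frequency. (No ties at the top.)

"that if if", 3 times

Trigram frequencies (highest first):
  that if if: 3
  if if that: 2
  if ask glass: 1
  ask glass ask: 1
  glass ask that: 1
  ask that if: 1
  … (5 more, each ≤ 1)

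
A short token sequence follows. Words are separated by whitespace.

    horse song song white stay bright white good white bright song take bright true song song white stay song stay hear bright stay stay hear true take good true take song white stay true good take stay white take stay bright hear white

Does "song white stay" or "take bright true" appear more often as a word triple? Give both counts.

"song white stay": 3 occurrences
"take bright true": 1 occurrence

"song white stay" (3 vs 1)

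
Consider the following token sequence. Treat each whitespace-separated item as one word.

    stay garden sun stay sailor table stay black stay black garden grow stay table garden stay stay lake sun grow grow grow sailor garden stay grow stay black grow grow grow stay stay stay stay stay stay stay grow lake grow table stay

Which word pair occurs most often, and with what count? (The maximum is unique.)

"stay stay", 7 times

Bigram frequencies (highest first):
  stay stay: 7
  grow grow: 4
  stay black: 3
  grow stay: 3
  table stay: 2
  garden stay: 2
  … (20 more, each ≤ 2)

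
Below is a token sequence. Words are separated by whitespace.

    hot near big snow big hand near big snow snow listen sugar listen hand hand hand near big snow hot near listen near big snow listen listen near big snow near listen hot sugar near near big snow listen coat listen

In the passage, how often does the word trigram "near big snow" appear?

6

Scanning the 39 overlapping trigram windows for "near big snow":
  position 2–4: near big snow
  position 7–9: near big snow
  position 17–19: near big snow
  position 23–25: near big snow
  position 28–30: near big snow
  position 36–38: near big snow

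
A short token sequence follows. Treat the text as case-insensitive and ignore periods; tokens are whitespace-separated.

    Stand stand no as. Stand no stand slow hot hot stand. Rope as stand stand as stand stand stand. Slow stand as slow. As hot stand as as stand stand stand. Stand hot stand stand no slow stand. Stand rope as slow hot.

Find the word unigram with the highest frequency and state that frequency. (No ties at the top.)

Unigram frequencies (highest first):
  stand: 20
  as: 8
  slow: 5
  hot: 5
  no: 3
  rope: 2

"stand", 20 times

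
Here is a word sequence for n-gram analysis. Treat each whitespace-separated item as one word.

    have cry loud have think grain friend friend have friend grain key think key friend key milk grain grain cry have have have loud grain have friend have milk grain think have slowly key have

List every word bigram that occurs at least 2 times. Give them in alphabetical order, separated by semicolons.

Bigram counts meeting the condition (at least 2 times):
  friend have: 2
  have friend: 2
  have have: 2
  milk grain: 2

friend have; have friend; have have; milk grain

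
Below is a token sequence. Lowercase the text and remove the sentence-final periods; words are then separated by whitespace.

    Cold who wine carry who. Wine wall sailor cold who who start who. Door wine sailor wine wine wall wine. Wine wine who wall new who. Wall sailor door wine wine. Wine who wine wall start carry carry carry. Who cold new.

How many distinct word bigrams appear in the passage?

42 tokens → 41 bigram windows in total.
Repeated bigrams (each contributes count−1 duplicates):
  wine wine: 5
  who wine: 3
  wine wall: 3
  carry carry: 2
  carry who: 2
  cold who: 2
  door wine: 2
  wall sailor: 2
  … (2 more repeated)
15 duplicate windows → 41 − 15 = 26 distinct.

26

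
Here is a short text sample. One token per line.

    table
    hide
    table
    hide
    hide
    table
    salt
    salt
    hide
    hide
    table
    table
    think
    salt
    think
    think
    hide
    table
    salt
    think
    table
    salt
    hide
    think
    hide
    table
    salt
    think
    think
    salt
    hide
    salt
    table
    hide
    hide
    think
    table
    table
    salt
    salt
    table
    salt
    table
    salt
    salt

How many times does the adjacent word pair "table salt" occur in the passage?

Scanning the 44 overlapping bigram windows for "table salt":
  position 6–7: table salt
  position 18–19: table salt
  position 21–22: table salt
  position 26–27: table salt
  position 38–39: table salt
  position 41–42: table salt
  position 43–44: table salt

7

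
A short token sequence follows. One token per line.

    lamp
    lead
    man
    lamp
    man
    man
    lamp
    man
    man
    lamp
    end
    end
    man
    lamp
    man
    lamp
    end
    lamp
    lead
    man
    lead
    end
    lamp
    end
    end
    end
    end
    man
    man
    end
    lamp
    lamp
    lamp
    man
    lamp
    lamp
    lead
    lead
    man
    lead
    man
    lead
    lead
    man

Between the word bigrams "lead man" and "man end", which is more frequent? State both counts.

"lead man": 5 occurrences
"man end": 1 occurrence

"lead man" (5 vs 1)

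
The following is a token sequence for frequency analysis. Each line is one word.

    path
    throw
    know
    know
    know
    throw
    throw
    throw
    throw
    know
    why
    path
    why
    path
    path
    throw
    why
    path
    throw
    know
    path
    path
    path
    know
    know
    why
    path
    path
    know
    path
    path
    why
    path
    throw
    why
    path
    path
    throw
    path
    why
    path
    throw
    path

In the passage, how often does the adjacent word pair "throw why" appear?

2

Scanning the 42 overlapping bigram windows for "throw why":
  position 16–17: throw why
  position 34–35: throw why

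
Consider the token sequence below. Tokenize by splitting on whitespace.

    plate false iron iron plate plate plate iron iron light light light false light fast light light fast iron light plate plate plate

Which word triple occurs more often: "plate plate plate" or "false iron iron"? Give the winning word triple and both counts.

"plate plate plate" (2 vs 1)

"plate plate plate": 2 occurrences
"false iron iron": 1 occurrence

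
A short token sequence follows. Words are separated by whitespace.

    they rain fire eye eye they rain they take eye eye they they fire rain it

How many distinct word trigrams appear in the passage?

13

16 tokens → 14 trigram windows in total.
Repeated trigrams (each contributes count−1 duplicates):
  eye eye they: 2
1 duplicate windows → 14 − 1 = 13 distinct.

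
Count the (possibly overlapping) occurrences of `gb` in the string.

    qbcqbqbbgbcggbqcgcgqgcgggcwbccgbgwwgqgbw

Sliding a length-2 window over the 40 characters (39 positions):
  position 9–10: gb
  position 13–14: gb
  position 31–32: gb
  position 38–39: gb

4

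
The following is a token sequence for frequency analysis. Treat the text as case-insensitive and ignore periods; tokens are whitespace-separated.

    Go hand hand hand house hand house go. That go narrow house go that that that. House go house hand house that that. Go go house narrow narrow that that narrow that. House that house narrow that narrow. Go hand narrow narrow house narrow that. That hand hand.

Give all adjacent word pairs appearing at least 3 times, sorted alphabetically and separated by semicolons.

Bigram counts meeting the condition (at least 3 times):
  hand hand: 3
  hand house: 3
  house go: 3
  house narrow: 3
  narrow that: 4
  that house: 3
  that that: 5

hand hand; hand house; house go; house narrow; narrow that; that house; that that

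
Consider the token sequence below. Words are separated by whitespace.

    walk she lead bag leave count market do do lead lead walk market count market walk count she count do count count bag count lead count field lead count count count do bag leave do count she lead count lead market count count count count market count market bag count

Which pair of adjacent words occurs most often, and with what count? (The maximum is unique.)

"count count", 6 times

Bigram frequencies (highest first):
  count count: 6
  count market: 4
  market count: 3
  lead count: 3
  she lead: 2
  bag leave: 2
  … (24 more, each ≤ 2)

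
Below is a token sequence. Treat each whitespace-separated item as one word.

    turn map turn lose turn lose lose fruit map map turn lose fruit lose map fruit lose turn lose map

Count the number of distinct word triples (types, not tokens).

20 tokens → 18 trigram windows in total.
Repeated trigrams (each contributes count−1 duplicates):
  lose turn lose: 2
  map turn lose: 2
2 duplicate windows → 18 − 2 = 16 distinct.

16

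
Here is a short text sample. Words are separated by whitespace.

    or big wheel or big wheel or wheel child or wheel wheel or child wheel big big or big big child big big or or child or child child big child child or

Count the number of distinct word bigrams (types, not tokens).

16

33 tokens → 32 bigram windows in total.
Repeated bigrams (each contributes count−1 duplicates):
  big big: 3
  child or: 3
  or big: 3
  or child: 3
  wheel or: 3
  big child: 2
  big or: 2
  big wheel: 2
  … (3 more repeated)
16 duplicate windows → 32 − 16 = 16 distinct.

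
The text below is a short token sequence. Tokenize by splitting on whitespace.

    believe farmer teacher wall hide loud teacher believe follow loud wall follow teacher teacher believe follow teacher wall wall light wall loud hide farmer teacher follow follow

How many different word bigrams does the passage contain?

27 tokens → 26 bigram windows in total.
Repeated bigrams (each contributes count−1 duplicates):
  believe follow: 2
  farmer teacher: 2
  follow teacher: 2
  teacher believe: 2
  teacher wall: 2
5 duplicate windows → 26 − 5 = 21 distinct.

21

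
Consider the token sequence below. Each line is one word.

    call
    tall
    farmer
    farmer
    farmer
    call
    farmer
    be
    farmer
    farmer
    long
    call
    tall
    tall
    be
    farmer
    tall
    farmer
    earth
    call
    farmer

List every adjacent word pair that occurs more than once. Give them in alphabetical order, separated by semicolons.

Bigram counts meeting the condition (more than once):
  be farmer: 2
  call farmer: 2
  call tall: 2
  farmer farmer: 3
  tall farmer: 2

be farmer; call farmer; call tall; farmer farmer; tall farmer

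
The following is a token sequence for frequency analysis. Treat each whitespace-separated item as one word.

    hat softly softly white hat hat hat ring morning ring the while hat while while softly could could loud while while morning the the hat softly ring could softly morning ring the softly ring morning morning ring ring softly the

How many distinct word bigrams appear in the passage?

31

40 tokens → 39 bigram windows in total.
Repeated bigrams (each contributes count−1 duplicates):
  morning ring: 3
  hat hat: 2
  hat softly: 2
  ring morning: 2
  ring the: 2
  softly ring: 2
  while while: 2
8 duplicate windows → 39 − 8 = 31 distinct.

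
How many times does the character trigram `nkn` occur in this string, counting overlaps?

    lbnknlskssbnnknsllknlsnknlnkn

4

Sliding a length-3 window over the 29 characters (27 positions):
  position 3–5: nkn
  position 13–15: nkn
  position 23–25: nkn
  position 27–29: nkn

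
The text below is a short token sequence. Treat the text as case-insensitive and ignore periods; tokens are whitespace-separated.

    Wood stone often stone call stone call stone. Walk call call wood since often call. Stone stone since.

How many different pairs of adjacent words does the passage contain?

18 tokens → 17 bigram windows in total.
Repeated bigrams (each contributes count−1 duplicates):
  call stone: 3
  stone call: 2
3 duplicate windows → 17 − 3 = 14 distinct.

14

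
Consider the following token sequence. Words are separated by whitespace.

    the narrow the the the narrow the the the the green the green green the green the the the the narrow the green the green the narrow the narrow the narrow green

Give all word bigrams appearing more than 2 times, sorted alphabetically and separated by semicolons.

green the; narrow the; the green; the narrow; the the

Bigram counts meeting the condition (more than 2 times):
  green the: 5
  narrow the: 5
  the green: 5
  the narrow: 6
  the the: 8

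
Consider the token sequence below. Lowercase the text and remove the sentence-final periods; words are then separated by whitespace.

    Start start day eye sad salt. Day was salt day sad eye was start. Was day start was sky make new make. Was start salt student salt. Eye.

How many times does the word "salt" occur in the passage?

Scanning the 28 tokens for "salt":
  position 6: salt
  position 9: salt
  position 25: salt
  position 27: salt

4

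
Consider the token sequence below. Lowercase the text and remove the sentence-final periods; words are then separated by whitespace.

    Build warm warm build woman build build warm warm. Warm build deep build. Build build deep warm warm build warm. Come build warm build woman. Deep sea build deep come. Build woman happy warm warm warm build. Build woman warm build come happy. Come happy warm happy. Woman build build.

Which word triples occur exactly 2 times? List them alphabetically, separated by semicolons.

build warm warm; warm build woman; warm warm warm; woman build build

Trigram counts meeting the condition (exactly 2 times):
  build warm warm: 2
  warm build woman: 2
  warm warm warm: 2
  woman build build: 2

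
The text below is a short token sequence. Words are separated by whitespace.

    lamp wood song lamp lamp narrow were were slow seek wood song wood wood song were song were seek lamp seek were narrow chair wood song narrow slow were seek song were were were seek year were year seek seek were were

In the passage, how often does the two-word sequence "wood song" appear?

Scanning the 41 overlapping bigram windows for "wood song":
  position 2–3: wood song
  position 11–12: wood song
  position 14–15: wood song
  position 25–26: wood song

4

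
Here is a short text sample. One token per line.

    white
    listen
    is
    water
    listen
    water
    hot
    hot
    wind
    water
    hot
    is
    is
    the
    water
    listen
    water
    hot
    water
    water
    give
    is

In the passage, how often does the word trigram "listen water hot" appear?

Scanning the 20 overlapping trigram windows for "listen water hot":
  position 5–7: listen water hot
  position 16–18: listen water hot

2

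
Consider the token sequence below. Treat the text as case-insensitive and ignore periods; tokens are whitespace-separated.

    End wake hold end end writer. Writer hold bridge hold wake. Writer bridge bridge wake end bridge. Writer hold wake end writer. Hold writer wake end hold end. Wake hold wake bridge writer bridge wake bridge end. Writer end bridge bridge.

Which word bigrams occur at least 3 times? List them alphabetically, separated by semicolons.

Bigram counts meeting the condition (at least 3 times):
  end writer: 3
  hold wake: 3
  wake end: 3
  writer hold: 3

end writer; hold wake; wake end; writer hold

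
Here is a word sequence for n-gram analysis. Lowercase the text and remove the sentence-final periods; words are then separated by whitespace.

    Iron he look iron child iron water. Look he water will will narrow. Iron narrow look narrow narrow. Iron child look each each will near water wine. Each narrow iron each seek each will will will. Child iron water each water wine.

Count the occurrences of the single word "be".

Scanning the 42 tokens for "be":
  (none found)

0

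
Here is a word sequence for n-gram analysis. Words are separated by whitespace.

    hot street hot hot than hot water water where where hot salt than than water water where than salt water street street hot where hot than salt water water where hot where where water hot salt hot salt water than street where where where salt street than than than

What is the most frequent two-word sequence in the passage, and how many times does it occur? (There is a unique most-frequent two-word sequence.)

Bigram frequencies (highest first):
  where where: 4
  water water: 3
  water where: 3
  where hot: 3
  hot salt: 3
  than than: 3
  … (23 more, each ≤ 3)

"where where", 4 times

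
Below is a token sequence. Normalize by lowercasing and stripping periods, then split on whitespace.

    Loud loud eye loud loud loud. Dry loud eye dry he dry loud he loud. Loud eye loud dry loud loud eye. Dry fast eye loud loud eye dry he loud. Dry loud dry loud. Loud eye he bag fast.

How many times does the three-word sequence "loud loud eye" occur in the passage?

5

Scanning the 38 overlapping trigram windows for "loud loud eye":
  position 1–3: loud loud eye
  position 15–17: loud loud eye
  position 20–22: loud loud eye
  position 26–28: loud loud eye
  position 35–37: loud loud eye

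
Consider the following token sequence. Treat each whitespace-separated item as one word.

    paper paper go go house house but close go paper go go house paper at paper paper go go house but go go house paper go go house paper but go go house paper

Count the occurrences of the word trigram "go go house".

6

Scanning the 32 overlapping trigram windows for "go go house":
  position 3–5: go go house
  position 11–13: go go house
  position 18–20: go go house
  position 22–24: go go house
  position 26–28: go go house
  position 31–33: go go house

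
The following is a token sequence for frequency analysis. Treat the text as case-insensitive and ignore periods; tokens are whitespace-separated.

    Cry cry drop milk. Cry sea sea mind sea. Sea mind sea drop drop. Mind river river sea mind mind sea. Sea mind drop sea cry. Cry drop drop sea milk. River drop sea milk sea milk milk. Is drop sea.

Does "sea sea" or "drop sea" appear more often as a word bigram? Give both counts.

"sea sea": 3 occurrences
"drop sea": 4 occurrences

"drop sea" (4 vs 3)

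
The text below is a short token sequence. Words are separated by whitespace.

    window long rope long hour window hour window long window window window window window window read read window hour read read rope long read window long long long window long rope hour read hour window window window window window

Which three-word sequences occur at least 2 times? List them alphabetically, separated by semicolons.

Trigram counts meeting the condition (at least 2 times):
  window long rope: 2
  window window window: 7

window long rope; window window window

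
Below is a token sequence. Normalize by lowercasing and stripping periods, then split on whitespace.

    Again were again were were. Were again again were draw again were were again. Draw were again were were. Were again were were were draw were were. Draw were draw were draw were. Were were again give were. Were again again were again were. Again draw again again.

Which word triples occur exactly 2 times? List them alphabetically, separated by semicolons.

Trigram counts meeting the condition (exactly 2 times):
  again again were: 2
  draw were draw: 2
  draw were were: 2
  were again again: 2
  were again draw: 2
  were were draw: 2

again again were; draw were draw; draw were were; were again again; were again draw; were were draw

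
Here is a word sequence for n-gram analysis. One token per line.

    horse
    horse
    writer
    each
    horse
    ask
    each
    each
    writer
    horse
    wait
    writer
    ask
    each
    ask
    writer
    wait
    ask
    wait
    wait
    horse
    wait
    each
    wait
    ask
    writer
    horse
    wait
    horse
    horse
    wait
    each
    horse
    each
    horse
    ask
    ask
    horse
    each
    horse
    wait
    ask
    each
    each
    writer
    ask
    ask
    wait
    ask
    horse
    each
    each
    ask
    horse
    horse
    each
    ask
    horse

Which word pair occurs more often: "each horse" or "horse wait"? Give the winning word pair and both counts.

"each horse": 4 occurrences
"horse wait": 5 occurrences

"horse wait" (5 vs 4)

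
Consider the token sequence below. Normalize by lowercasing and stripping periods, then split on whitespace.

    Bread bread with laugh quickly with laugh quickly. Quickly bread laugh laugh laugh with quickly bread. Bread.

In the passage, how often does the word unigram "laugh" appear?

Scanning the 17 tokens for "laugh":
  position 4: laugh
  position 7: laugh
  position 11: laugh
  position 12: laugh
  position 13: laugh

5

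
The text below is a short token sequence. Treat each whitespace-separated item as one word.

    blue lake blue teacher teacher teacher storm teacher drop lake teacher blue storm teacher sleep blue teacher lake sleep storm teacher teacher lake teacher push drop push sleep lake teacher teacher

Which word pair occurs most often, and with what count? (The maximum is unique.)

"teacher teacher", 4 times

Bigram frequencies (highest first):
  teacher teacher: 4
  storm teacher: 3
  lake teacher: 3
  blue teacher: 2
  teacher lake: 2
  blue lake: 1
  … (15 more, each ≤ 1)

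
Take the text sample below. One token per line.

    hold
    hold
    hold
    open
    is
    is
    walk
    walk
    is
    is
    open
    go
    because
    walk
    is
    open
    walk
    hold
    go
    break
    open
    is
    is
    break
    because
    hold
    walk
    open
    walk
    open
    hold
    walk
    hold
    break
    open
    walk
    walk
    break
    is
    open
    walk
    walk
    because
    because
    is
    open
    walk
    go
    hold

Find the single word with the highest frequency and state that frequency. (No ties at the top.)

Unigram frequencies (highest first):
  walk: 12
  open: 9
  is: 9
  hold: 8
  because: 4
  break: 4
  … (1 more, each ≤ 3)

"walk", 12 times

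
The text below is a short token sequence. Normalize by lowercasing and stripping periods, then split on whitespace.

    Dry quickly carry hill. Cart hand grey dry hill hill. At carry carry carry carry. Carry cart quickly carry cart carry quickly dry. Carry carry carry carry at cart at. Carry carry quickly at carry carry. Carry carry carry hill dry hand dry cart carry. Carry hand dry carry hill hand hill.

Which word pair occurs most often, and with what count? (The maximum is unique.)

"carry carry", 13 times

Bigram frequencies (highest first):
  carry carry: 13
  carry hill: 3
  at carry: 3
  quickly carry: 2
  carry cart: 2
  cart carry: 2
  … (23 more, each ≤ 2)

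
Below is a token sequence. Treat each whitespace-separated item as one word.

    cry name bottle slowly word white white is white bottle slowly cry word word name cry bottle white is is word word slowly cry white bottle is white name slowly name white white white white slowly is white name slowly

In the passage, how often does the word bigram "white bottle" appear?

Scanning the 39 overlapping bigram windows for "white bottle":
  position 9–10: white bottle
  position 25–26: white bottle

2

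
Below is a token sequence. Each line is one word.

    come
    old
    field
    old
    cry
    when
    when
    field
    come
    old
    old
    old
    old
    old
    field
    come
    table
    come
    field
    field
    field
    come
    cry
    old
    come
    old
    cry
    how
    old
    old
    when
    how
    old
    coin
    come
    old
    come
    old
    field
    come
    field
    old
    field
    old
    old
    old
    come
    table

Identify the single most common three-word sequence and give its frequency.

Trigram frequencies (highest first):
  old old old: 4
  come old field: 2
  old field old: 2
  old field come: 2
  old come old: 2
  field old cry: 1
  … (33 more, each ≤ 1)

"old old old", 4 times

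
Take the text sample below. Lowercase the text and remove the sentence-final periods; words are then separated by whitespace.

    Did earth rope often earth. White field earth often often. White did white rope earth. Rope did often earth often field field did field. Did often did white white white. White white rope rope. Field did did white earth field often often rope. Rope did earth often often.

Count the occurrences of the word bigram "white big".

0

Scanning the 47 overlapping bigram windows for "white big":
  (none found)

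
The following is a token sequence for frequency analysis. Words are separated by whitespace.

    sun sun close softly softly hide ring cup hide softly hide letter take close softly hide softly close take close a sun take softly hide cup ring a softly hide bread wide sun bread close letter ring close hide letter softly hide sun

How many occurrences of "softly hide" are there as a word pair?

Scanning the 42 overlapping bigram windows for "softly hide":
  position 5–6: softly hide
  position 10–11: softly hide
  position 15–16: softly hide
  position 24–25: softly hide
  position 29–30: softly hide
  position 41–42: softly hide

6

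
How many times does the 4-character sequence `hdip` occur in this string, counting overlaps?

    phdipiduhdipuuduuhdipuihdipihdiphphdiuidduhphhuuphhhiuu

5

Sliding a length-4 window over the 55 characters (52 positions):
  position 2–5: hdip
  position 9–12: hdip
  position 18–21: hdip
  position 24–27: hdip
  position 29–32: hdip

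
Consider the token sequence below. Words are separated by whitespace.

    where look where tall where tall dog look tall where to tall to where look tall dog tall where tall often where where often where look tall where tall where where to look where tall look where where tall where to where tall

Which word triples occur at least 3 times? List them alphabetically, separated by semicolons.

Trigram counts meeting the condition (at least 3 times):
  tall where tall: 3
  where tall where: 3

tall where tall; where tall where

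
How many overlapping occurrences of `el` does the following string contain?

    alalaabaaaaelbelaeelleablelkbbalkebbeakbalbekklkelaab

Sliding a length-2 window over the 53 characters (52 positions):
  position 12–13: el
  position 15–16: el
  position 19–20: el
  position 26–27: el
  position 49–50: el

5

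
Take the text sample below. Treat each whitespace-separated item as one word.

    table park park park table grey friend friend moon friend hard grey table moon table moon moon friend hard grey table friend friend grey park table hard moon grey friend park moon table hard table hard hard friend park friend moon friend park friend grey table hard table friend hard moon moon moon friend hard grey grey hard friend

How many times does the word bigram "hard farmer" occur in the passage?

Scanning the 58 overlapping bigram windows for "hard farmer":
  (none found)

0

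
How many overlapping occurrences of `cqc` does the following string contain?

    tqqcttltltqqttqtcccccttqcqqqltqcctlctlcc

Sliding a length-3 window over the 40 characters (38 positions):
  (no match at any position)

0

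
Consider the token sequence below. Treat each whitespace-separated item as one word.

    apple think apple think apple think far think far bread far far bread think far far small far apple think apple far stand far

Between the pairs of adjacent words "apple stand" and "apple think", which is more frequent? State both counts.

"apple think" (4 vs 0)

"apple stand": 0 occurrences
"apple think": 4 occurrences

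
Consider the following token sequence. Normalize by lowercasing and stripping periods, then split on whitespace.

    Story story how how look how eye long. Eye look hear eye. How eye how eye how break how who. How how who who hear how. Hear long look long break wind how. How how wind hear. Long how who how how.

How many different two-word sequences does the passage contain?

29

42 tokens → 41 bigram windows in total.
Repeated bigrams (each contributes count−1 duplicates):
  how how: 5
  eye how: 3
  how eye: 3
  how who: 3
  hear long: 2
  who how: 2
12 duplicate windows → 41 − 12 = 29 distinct.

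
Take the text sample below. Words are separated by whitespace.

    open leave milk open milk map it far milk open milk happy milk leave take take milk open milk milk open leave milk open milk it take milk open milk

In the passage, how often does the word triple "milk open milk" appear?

5

Scanning the 28 overlapping trigram windows for "milk open milk":
  position 3–5: milk open milk
  position 9–11: milk open milk
  position 17–19: milk open milk
  position 23–25: milk open milk
  position 28–30: milk open milk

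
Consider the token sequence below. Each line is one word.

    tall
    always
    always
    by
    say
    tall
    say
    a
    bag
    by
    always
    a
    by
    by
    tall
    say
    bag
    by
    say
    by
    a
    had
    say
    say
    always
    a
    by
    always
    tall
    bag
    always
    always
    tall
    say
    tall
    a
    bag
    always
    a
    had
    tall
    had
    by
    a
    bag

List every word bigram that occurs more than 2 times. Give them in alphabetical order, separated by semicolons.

a bag; always a; tall say

Bigram counts meeting the condition (more than 2 times):
  a bag: 3
  always a: 3
  tall say: 3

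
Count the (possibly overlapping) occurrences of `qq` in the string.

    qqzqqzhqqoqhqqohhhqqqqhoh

7

Sliding a length-2 window over the 25 characters (24 positions):
  position 1–2: qq
  position 4–5: qq
  position 8–9: qq
  position 13–14: qq
  position 19–20: qq
  position 20–21: qq
  position 21–22: qq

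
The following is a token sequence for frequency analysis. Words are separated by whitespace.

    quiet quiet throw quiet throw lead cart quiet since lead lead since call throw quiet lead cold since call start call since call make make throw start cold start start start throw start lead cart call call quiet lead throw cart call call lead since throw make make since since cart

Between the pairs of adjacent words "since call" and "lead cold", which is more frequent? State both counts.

"since call": 3 occurrences
"lead cold": 1 occurrence

"since call" (3 vs 1)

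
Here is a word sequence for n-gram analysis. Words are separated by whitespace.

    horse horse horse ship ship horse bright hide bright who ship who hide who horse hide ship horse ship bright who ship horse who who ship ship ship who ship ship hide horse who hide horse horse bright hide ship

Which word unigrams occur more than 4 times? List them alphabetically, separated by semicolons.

hide; horse; ship; who

Unigram counts meeting the condition (more than 4 times):
  hide: 6
  horse: 10
  ship: 12
  who: 8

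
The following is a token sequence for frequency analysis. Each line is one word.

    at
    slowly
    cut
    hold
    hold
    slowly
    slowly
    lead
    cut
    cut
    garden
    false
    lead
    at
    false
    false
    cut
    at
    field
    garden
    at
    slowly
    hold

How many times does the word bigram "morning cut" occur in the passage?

Scanning the 22 overlapping bigram windows for "morning cut":
  (none found)

0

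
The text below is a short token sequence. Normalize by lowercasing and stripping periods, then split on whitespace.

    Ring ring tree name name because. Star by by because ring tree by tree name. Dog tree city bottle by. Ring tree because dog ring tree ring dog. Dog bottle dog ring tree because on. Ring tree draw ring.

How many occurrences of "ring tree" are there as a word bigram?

6

Scanning the 38 overlapping bigram windows for "ring tree":
  position 2–3: ring tree
  position 11–12: ring tree
  position 21–22: ring tree
  position 25–26: ring tree
  position 32–33: ring tree
  position 36–37: ring tree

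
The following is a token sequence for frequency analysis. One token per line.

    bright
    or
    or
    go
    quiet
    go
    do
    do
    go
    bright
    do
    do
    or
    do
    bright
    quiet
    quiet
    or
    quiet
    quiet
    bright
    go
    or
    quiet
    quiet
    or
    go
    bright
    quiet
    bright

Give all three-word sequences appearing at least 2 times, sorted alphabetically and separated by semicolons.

Trigram counts meeting the condition (at least 2 times):
  or quiet quiet: 2
  quiet quiet or: 2

or quiet quiet; quiet quiet or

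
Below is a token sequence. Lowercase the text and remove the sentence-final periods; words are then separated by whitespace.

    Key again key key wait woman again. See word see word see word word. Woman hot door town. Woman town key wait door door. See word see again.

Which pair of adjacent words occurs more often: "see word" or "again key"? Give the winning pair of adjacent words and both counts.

"see word" (4 vs 1)

"see word": 4 occurrences
"again key": 1 occurrence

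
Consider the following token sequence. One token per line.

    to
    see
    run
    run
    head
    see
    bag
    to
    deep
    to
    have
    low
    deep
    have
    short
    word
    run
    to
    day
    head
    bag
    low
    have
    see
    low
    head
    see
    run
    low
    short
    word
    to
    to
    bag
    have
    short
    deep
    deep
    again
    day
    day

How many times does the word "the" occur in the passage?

0

Scanning the 41 tokens for "the":
  (none found)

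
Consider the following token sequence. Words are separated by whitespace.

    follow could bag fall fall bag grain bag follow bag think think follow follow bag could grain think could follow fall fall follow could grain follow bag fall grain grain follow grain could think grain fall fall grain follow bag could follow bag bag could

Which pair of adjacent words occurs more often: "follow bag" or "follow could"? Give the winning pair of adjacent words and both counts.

"follow bag" (5 vs 2)

"follow bag": 5 occurrences
"follow could": 2 occurrences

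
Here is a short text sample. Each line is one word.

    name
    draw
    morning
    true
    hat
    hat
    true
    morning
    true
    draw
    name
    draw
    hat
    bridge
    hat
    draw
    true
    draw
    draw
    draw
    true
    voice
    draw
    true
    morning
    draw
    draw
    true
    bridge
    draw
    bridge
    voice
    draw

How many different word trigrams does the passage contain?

33 tokens → 31 trigram windows in total.
Repeated trigrams (each contributes count−1 duplicates):
  draw draw true: 2
1 duplicate windows → 31 − 1 = 30 distinct.

30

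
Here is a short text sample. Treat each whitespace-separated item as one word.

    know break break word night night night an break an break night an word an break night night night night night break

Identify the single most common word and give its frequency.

"night", 9 times

Unigram frequencies (highest first):
  night: 9
  break: 6
  an: 4
  word: 2
  know: 1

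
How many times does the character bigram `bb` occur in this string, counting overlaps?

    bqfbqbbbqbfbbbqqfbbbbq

7

Sliding a length-2 window over the 22 characters (21 positions):
  position 6–7: bb
  position 7–8: bb
  position 12–13: bb
  position 13–14: bb
  position 18–19: bb
  position 19–20: bb
  position 20–21: bb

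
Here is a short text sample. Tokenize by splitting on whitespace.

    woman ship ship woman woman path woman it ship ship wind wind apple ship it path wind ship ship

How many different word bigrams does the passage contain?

16

19 tokens → 18 bigram windows in total.
Repeated bigrams (each contributes count−1 duplicates):
  ship ship: 3
2 duplicate windows → 18 − 2 = 16 distinct.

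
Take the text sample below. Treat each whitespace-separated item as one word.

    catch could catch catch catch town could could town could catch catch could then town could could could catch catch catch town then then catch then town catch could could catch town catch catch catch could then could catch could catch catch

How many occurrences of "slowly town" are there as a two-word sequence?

0

Scanning the 41 overlapping bigram windows for "slowly town":
  (none found)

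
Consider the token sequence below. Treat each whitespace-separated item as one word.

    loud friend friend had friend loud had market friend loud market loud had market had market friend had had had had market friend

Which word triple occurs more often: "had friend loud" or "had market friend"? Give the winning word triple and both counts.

"had market friend" (3 vs 1)

"had friend loud": 1 occurrence
"had market friend": 3 occurrences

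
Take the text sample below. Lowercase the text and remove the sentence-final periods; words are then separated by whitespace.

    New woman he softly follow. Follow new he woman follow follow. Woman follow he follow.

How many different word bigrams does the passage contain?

15 tokens → 14 bigram windows in total.
Repeated bigrams (each contributes count−1 duplicates):
  follow follow: 2
  woman follow: 2
2 duplicate windows → 14 − 2 = 12 distinct.

12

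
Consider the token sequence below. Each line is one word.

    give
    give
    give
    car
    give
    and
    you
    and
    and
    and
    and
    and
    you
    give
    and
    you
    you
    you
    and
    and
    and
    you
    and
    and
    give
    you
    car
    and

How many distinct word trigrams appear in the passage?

18

28 tokens → 26 trigram windows in total.
Repeated trigrams (each contributes count−1 duplicates):
  and and and: 4
  you and and: 3
  and and you: 2
  and you and: 2
  give and you: 2
8 duplicate windows → 26 − 8 = 18 distinct.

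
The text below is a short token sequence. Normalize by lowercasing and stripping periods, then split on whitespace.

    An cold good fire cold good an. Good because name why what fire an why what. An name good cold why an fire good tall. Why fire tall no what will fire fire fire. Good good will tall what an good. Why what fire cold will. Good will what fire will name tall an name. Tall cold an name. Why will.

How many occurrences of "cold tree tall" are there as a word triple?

Scanning the 59 overlapping trigram windows for "cold tree tall":
  (none found)

0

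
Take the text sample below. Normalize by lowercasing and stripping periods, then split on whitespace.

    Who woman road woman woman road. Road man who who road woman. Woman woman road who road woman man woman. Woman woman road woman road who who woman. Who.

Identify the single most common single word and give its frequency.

Unigram frequencies (highest first):
  woman: 12
  road: 8
  who: 7
  man: 2

"woman", 12 times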